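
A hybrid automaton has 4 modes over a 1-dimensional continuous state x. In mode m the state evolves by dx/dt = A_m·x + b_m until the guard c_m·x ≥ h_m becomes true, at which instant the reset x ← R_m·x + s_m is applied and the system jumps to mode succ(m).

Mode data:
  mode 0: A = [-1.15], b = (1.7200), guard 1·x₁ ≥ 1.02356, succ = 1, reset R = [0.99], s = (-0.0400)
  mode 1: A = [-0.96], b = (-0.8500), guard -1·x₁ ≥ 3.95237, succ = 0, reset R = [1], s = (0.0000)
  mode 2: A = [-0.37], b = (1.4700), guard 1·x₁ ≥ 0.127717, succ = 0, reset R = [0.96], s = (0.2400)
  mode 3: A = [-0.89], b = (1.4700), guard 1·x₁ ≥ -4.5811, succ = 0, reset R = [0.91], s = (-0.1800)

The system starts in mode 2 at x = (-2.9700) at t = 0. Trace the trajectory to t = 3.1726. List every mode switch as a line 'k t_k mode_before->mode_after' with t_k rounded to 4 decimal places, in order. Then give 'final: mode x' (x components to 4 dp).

1 1.5970 2->0
2 2.3583 0->1
final: 1 -0.0348

Mode 2: guard c·x = 0.1277 hit at Δt = 1.5970 (t = 1.5970), x⁻ = (0.1277) → reset → x⁺ = (0.3626), jump to mode 0
Mode 0: guard c·x = 1.0236 hit at Δt = 0.7613 (t = 2.3583), x⁻ = (1.0236) → reset → x⁺ = (0.9733), jump to mode 1
Mode 1: flow for 0.8143 to horizon, guard not reached → x = (-0.0348)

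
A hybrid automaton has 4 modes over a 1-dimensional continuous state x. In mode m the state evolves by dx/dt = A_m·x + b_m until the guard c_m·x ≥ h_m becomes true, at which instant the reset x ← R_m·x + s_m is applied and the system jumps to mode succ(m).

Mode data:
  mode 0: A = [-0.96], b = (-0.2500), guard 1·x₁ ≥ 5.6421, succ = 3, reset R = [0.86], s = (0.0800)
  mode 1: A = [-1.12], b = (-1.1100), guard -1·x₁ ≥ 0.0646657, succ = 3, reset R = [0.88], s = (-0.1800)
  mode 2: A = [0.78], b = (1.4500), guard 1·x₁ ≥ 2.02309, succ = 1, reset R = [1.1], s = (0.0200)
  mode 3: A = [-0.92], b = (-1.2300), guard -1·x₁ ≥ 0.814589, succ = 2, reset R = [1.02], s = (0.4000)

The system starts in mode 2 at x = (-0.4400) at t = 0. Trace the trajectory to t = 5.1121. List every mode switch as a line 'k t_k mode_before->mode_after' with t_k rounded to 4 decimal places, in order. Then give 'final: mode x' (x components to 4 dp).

Mode 2: guard c·x = 2.0231 hit at Δt = 1.2903 (t = 1.2903), x⁻ = (2.0231) → reset → x⁺ = (2.2454), jump to mode 1
Mode 1: guard c·x = 0.0647 hit at Δt = 1.1169 (t = 2.4072), x⁻ = (-0.0647) → reset → x⁺ = (-0.2369), jump to mode 3
Mode 3: guard c·x = 0.8146 hit at Δt = 0.8095 (t = 3.2167), x⁻ = (-0.8146) → reset → x⁺ = (-0.4309), jump to mode 2
Mode 2: guard c·x = 2.0231 hit at Δt = 1.2821 (t = 4.4988), x⁻ = (2.0231) → reset → x⁺ = (2.2454), jump to mode 1
Mode 1: flow for 0.6133 to horizon, guard not reached → x = (0.6373)

1 1.2903 2->1
2 2.4072 1->3
3 3.2167 3->2
4 4.4988 2->1
final: 1 0.6373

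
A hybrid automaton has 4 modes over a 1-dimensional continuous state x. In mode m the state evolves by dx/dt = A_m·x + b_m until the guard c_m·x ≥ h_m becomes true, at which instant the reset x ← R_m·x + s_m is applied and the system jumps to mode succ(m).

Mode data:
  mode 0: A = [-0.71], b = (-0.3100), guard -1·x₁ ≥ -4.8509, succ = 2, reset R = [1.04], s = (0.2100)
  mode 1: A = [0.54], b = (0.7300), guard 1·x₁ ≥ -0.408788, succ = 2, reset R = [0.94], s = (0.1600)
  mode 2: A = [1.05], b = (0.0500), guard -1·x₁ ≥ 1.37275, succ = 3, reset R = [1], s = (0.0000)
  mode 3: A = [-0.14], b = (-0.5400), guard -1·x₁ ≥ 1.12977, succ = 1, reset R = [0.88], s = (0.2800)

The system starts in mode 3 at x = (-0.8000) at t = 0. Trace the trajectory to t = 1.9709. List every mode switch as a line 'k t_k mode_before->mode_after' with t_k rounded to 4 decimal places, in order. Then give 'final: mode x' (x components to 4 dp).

1 0.8153 3->1
2 1.5400 1->2
final: 2 -0.3253

Mode 3: guard c·x = 1.1298 hit at Δt = 0.8153 (t = 0.8153), x⁻ = (-1.1298) → reset → x⁺ = (-0.7142), jump to mode 1
Mode 1: guard c·x = -0.4088 hit at Δt = 0.7247 (t = 1.5400), x⁻ = (-0.4088) → reset → x⁺ = (-0.2243), jump to mode 2
Mode 2: flow for 0.4309 to horizon, guard not reached → x = (-0.3253)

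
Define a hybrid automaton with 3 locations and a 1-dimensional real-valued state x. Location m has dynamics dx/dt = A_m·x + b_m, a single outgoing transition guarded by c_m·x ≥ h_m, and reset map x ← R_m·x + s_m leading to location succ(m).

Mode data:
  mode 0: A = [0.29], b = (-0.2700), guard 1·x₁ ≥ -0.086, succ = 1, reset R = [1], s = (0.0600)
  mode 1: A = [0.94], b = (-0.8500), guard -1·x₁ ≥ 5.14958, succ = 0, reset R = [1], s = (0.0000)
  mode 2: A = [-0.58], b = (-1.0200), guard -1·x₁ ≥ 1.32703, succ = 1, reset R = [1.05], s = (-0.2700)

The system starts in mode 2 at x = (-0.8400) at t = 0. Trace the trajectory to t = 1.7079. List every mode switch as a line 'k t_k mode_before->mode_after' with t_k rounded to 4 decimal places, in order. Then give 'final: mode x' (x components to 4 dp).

1 1.3024 2->1
final: 1 -2.8547

Mode 2: guard c·x = 1.3270 hit at Δt = 1.3024 (t = 1.3024), x⁻ = (-1.3270) → reset → x⁺ = (-1.6634), jump to mode 1
Mode 1: flow for 0.4055 to horizon, guard not reached → x = (-2.8547)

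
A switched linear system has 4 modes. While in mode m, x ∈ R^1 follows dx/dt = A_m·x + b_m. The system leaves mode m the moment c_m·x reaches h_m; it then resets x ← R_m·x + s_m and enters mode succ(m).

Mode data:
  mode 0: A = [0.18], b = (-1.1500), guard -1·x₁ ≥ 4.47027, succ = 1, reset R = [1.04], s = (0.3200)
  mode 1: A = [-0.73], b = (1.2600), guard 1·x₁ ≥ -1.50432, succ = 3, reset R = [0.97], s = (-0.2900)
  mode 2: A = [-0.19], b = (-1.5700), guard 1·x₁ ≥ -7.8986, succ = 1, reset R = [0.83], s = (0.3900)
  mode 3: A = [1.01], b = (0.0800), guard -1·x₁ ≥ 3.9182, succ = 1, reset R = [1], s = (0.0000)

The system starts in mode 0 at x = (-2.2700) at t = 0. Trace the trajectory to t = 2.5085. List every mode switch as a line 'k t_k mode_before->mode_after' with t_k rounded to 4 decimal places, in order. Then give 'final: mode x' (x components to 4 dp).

Mode 0: guard c·x = 4.4703 hit at Δt = 1.2579 (t = 1.2579), x⁻ = (-4.4703) → reset → x⁺ = (-4.3291), jump to mode 1
Mode 1: guard c·x = -1.5043 hit at Δt = 0.8607 (t = 2.1186), x⁻ = (-1.5043) → reset → x⁺ = (-1.7492), jump to mode 3
Mode 3: flow for 0.3899 to horizon, guard not reached → x = (-2.5551)

1 1.2579 0->1
2 2.1186 1->3
final: 3 -2.5551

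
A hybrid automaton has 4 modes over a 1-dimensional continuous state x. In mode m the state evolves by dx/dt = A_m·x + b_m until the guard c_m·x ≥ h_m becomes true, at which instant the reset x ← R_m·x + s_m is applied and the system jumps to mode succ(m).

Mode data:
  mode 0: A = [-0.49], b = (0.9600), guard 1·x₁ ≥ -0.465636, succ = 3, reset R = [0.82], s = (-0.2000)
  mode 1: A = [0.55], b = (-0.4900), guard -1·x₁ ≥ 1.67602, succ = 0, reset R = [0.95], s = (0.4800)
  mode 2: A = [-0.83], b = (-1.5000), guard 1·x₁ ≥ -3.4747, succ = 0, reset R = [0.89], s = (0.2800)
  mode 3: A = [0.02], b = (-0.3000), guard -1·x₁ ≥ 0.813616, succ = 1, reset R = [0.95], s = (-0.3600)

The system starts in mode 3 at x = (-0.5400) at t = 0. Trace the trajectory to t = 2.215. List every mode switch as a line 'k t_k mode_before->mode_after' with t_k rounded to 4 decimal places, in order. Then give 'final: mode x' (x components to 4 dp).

Mode 3: guard c·x = 0.8136 hit at Δt = 0.8727 (t = 0.8727), x⁻ = (-0.8136) → reset → x⁺ = (-1.1329), jump to mode 1
Mode 1: guard c·x = 1.6760 hit at Δt = 0.4322 (t = 1.3049), x⁻ = (-1.6760) → reset → x⁺ = (-1.1122), jump to mode 0
Mode 0: guard c·x = -0.4656 hit at Δt = 0.4824 (t = 1.7873), x⁻ = (-0.4656) → reset → x⁺ = (-0.5818), jump to mode 3
Mode 3: flow for 0.4277 to horizon, guard not reached → x = (-0.7157)

1 0.8727 3->1
2 1.3049 1->0
3 1.7873 0->3
final: 3 -0.7157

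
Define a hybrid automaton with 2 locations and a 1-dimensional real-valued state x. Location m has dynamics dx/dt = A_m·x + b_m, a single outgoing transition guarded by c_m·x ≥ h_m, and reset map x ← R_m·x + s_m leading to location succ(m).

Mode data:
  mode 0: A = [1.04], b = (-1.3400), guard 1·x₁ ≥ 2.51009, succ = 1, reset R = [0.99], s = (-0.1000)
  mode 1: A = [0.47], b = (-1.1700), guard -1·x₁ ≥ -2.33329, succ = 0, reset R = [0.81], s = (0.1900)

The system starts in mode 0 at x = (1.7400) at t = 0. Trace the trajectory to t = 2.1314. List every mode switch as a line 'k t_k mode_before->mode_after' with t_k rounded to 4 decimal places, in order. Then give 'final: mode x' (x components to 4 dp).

Mode 0: guard c·x = 2.5101 hit at Δt = 0.9570 (t = 0.9570), x⁻ = (2.5101) → reset → x⁺ = (2.3850), jump to mode 1
Mode 1: guard c·x = -2.3333 hit at Δt = 0.8561 (t = 1.8131), x⁻ = (2.3333) → reset → x⁺ = (2.0800), jump to mode 0
Mode 0: flow for 0.3183 to horizon, guard not reached → x = (2.3906)

1 0.9570 0->1
2 1.8131 1->0
final: 0 2.3906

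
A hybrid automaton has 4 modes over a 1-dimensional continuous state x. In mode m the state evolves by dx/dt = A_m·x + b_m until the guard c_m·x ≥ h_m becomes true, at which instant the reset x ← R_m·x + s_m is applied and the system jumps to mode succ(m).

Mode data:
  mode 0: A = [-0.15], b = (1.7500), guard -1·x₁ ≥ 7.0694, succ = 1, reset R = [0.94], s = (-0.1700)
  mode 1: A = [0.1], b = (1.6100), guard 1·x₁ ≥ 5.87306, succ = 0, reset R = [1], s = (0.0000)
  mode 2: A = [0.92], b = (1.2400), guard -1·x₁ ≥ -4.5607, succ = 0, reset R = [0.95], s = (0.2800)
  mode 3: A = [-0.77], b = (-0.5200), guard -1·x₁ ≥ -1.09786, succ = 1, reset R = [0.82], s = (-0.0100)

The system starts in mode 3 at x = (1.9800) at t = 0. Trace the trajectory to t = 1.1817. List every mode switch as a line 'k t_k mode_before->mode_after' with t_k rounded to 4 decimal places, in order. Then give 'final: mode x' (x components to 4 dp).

Mode 3: guard c·x = -1.0979 hit at Δt = 0.5244 (t = 0.5244), x⁻ = (1.0979) → reset → x⁺ = (0.8902), jump to mode 1
Mode 1: flow for 0.6573 to horizon, guard not reached → x = (2.0445)

1 0.5244 3->1
final: 1 2.0445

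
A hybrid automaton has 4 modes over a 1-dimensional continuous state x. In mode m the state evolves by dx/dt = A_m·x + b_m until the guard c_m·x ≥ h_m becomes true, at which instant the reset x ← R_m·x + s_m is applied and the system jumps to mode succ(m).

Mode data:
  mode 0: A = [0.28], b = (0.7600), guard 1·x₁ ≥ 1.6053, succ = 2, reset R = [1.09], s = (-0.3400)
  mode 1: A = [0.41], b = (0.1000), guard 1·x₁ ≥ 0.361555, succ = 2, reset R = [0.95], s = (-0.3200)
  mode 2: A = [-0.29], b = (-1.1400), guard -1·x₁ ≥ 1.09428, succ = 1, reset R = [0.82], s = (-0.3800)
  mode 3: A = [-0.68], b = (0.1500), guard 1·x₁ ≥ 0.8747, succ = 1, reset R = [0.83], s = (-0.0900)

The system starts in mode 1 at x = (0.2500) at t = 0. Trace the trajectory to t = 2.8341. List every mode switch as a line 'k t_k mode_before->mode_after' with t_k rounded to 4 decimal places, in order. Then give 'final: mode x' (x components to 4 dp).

Mode 1: guard c·x = 0.3616 hit at Δt = 0.4967 (t = 0.4967), x⁻ = (0.3616) → reset → x⁺ = (0.0235), jump to mode 2
Mode 2: guard c·x = 1.0943 hit at Δt = 1.1455 (t = 1.6422), x⁻ = (-1.0943) → reset → x⁺ = (-1.2773), jump to mode 1
Mode 1: flow for 1.1919 to horizon, guard not reached → x = (-1.9285)

1 0.4967 1->2
2 1.6422 2->1
final: 1 -1.9285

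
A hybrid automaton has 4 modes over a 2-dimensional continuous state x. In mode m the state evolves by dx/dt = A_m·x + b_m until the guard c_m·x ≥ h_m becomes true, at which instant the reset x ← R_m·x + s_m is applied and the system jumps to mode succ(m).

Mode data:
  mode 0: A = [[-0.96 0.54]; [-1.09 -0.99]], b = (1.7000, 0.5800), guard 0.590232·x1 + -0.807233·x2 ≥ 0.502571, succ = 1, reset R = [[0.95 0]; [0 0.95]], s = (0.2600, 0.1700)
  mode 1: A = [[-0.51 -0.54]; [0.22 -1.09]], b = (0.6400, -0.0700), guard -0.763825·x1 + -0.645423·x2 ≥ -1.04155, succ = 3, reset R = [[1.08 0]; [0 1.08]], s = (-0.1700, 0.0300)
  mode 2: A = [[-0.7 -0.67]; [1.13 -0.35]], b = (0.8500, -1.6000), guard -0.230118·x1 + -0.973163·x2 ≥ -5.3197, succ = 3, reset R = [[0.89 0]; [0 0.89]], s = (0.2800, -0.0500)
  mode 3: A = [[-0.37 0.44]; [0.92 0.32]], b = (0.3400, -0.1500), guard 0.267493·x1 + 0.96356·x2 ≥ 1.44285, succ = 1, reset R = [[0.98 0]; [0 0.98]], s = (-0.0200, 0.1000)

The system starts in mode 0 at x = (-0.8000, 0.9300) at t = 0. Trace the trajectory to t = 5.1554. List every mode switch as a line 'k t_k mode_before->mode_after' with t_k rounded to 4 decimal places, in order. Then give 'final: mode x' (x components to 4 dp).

1 1.1742 0->1
2 2.5186 1->3
3 3.2852 3->1
4 4.2017 1->3
5 4.8082 3->1
final: 1 0.8613 0.9167

Mode 0: guard c·x = 0.5026 hit at Δt = 1.1742 (t = 1.1742), x⁻ = (1.1835, 0.2428) → reset → x⁺ = (1.3844, 0.4006), jump to mode 1
Mode 1: guard c·x = -1.0415 hit at Δt = 1.3444 (t = 2.5186), x⁻ = (1.1660, 0.2339) → reset → x⁺ = (1.0893, 0.2826), jump to mode 3
Mode 3: guard c·x = 1.4428 hit at Δt = 0.7666 (t = 3.2852), x⁻ = (1.2554, 1.1489) → reset → x⁺ = (1.2103, 1.2259), jump to mode 1
Mode 1: guard c·x = -1.0415 hit at Δt = 0.9165 (t = 4.2017), x⁻ = (0.9090, 0.5380) → reset → x⁺ = (0.8117, 0.6110), jump to mode 3
Mode 3: guard c·x = 1.4428 hit at Δt = 0.6065 (t = 4.8082), x⁻ = (1.0482, 1.2064) → reset → x⁺ = (1.0073, 1.2823), jump to mode 1
Mode 1: flow for 0.3472 to horizon, guard not reached → x = (0.8613, 0.9167)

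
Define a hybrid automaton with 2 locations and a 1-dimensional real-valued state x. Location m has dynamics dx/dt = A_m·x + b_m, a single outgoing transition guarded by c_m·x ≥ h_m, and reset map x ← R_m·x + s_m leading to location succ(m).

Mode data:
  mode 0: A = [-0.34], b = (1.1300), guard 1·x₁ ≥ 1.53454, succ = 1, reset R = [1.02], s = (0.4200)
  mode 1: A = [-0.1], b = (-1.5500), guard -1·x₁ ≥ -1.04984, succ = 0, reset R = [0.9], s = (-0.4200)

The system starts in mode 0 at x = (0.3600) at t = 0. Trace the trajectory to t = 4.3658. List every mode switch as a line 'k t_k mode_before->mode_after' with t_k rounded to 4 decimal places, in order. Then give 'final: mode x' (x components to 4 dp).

Mode 0: guard c·x = 1.5345 hit at Δt = 1.4845 (t = 1.4845), x⁻ = (1.5345) → reset → x⁺ = (1.9852), jump to mode 1
Mode 1: guard c·x = -1.0498 hit at Δt = 0.5498 (t = 2.0343), x⁻ = (1.0498) → reset → x⁺ = (0.5249), jump to mode 0
Mode 0: guard c·x = 1.5345 hit at Δt = 1.3162 (t = 3.3505), x⁻ = (1.5345) → reset → x⁺ = (1.9852), jump to mode 1
Mode 1: guard c·x = -1.0498 hit at Δt = 0.5498 (t = 3.9003), x⁻ = (1.0498) → reset → x⁺ = (0.5249), jump to mode 0
Mode 0: flow for 0.4655 to horizon, guard not reached → x = (0.9346)

1 1.4845 0->1
2 2.0343 1->0
3 3.3505 0->1
4 3.9003 1->0
final: 0 0.9346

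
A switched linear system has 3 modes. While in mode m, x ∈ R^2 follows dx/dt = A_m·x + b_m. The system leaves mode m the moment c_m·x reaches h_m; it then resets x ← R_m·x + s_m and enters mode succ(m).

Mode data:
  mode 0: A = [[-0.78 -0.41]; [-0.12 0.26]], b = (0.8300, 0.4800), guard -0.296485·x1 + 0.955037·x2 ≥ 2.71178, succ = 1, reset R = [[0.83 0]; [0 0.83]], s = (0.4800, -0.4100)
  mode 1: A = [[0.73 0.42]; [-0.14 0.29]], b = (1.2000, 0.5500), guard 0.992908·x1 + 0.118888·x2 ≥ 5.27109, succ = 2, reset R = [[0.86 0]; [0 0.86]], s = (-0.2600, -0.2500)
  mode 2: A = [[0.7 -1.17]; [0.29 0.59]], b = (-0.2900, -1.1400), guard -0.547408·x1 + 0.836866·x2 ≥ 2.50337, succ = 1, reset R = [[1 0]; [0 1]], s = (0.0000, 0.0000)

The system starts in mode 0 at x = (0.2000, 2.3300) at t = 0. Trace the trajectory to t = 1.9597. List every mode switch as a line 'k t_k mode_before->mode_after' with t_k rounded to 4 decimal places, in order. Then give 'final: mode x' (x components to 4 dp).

Mode 0: guard c·x = 2.7118 hit at Δt = 0.4611 (t = 0.4611), x⁻ = (0.0479, 2.8543) → reset → x⁺ = (0.5197, 1.9591), jump to mode 1
Mode 1: guard c·x = 5.2711 hit at Δt = 1.1061 (t = 1.5672), x⁻ = (4.9495, 3.0004) → reset → x⁺ = (3.9966, 2.3304), jump to mode 2
Mode 2: flow for 0.3925 to horizon, guard not reached → x = (3.7502, 2.9345)

1 0.4611 0->1
2 1.5672 1->2
final: 2 3.7502 2.9345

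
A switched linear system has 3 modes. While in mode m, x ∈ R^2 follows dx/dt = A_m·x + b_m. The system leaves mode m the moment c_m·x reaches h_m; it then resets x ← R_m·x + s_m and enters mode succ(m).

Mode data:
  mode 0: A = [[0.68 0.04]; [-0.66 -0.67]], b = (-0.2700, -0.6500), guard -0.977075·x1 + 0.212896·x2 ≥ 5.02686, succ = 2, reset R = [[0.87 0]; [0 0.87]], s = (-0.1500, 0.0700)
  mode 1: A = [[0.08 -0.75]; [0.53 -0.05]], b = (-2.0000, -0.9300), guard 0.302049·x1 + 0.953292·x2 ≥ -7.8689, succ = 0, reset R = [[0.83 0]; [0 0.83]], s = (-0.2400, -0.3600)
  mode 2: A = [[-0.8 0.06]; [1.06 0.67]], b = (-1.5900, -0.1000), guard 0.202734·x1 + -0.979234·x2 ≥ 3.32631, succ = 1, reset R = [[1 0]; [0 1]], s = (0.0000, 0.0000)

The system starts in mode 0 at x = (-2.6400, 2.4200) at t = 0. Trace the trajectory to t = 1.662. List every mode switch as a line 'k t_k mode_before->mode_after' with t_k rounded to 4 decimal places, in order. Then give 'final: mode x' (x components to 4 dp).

1 0.7605 0->2
final: 2 -3.0158 -0.7049

Mode 0: guard c·x = 5.0269 hit at Δt = 0.7605 (t = 0.7605), x⁻ = (-4.6022, 2.4902) → reset → x⁺ = (-4.1539, 2.2365), jump to mode 2
Mode 2: flow for 0.9015 to horizon, guard not reached → x = (-3.0158, -0.7049)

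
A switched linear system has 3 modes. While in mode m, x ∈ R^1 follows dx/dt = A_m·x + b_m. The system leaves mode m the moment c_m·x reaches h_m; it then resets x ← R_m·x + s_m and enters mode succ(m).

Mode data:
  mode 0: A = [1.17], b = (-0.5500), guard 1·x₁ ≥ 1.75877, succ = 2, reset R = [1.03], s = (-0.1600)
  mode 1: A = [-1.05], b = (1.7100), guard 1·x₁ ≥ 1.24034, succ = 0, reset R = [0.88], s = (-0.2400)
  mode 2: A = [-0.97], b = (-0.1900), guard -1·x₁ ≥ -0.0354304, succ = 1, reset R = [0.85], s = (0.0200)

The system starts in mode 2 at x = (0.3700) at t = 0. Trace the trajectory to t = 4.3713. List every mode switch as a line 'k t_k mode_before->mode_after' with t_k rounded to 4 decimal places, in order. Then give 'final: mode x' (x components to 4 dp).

1 0.9223 2->1
2 2.2581 1->0
3 3.2987 0->2
final: 2 0.4568

Mode 2: guard c·x = -0.0354 hit at Δt = 0.9223 (t = 0.9223), x⁻ = (0.0354) → reset → x⁺ = (0.0501), jump to mode 1
Mode 1: guard c·x = 1.2403 hit at Δt = 1.3358 (t = 2.2581), x⁻ = (1.2403) → reset → x⁺ = (0.8515), jump to mode 0
Mode 0: guard c·x = 1.7588 hit at Δt = 1.0406 (t = 3.2987), x⁻ = (1.7588) → reset → x⁺ = (1.6515), jump to mode 2
Mode 2: flow for 1.0726 to horizon, guard not reached → x = (0.4568)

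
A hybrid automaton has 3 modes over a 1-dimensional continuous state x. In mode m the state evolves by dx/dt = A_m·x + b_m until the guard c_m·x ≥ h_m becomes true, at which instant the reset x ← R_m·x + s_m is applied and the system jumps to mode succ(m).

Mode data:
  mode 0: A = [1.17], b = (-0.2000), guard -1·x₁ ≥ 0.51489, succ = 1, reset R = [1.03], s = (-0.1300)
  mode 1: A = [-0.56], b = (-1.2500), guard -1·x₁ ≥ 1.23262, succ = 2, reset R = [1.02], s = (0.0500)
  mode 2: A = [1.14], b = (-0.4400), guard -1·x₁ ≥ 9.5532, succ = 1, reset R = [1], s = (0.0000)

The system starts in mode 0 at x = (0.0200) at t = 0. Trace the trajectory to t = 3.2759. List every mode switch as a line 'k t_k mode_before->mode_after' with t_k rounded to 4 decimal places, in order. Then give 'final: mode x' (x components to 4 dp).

Mode 0: guard c·x = 0.5149 hit at Δt = 1.2938 (t = 1.2938), x⁻ = (-0.5149) → reset → x⁺ = (-0.6603), jump to mode 1
Mode 1: guard c·x = 1.2326 hit at Δt = 0.8084 (t = 2.1022), x⁻ = (-1.2326) → reset → x⁺ = (-1.2073), jump to mode 2
Mode 2: flow for 1.1737 to horizon, guard not reached → x = (-5.6866)

1 1.2938 0->1
2 2.1022 1->2
final: 2 -5.6866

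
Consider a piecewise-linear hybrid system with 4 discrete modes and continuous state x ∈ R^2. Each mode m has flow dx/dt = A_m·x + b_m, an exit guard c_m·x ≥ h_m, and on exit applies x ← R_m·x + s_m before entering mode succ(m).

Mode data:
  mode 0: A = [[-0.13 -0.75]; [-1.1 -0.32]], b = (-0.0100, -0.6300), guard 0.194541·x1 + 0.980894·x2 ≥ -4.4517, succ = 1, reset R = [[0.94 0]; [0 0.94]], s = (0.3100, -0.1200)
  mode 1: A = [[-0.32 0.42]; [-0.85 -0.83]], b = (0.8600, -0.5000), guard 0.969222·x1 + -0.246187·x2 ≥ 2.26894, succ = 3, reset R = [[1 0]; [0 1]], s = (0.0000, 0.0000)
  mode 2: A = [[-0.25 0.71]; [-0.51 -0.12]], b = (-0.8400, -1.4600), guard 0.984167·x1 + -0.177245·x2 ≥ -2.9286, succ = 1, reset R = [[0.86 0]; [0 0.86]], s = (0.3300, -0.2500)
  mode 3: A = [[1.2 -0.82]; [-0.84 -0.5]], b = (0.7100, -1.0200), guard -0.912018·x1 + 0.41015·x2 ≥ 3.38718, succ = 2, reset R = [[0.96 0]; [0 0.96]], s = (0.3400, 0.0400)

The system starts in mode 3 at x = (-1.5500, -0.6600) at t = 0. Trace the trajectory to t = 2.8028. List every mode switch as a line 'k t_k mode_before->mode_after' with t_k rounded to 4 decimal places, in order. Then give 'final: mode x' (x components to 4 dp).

1 1.0886 3->2
2 1.7836 2->1
final: 1 -0.6552 0.4544

Mode 3: guard c·x = 3.3872 hit at Δt = 1.0886 (t = 1.0886), x⁻ = (-3.5281, 0.4132) → reset → x⁺ = (-3.0470, 0.4366), jump to mode 2
Mode 2: guard c·x = -2.9286 hit at Δt = 0.6950 (t = 1.7836), x⁻ = (-2.8969, 0.4377) → reset → x⁺ = (-2.1613, 0.1265), jump to mode 1
Mode 1: flow for 1.0192 to horizon, guard not reached → x = (-0.6552, 0.4544)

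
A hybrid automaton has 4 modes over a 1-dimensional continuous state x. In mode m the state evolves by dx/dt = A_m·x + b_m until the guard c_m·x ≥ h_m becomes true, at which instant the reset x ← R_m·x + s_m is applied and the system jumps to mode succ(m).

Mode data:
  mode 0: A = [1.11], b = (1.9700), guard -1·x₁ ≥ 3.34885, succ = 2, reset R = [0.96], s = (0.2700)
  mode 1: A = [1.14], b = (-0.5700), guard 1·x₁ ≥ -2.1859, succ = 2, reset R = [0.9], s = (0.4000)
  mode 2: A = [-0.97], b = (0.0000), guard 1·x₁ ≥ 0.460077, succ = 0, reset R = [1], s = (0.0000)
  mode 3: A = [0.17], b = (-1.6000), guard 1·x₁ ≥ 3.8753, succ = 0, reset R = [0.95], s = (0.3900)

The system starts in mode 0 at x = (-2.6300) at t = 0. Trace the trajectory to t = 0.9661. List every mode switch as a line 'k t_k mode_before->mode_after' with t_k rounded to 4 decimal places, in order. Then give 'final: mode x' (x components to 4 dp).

Mode 0: guard c·x = 3.3489 hit at Δt = 0.5496 (t = 0.5496), x⁻ = (-3.3488) → reset → x⁺ = (-2.9449), jump to mode 2
Mode 2: flow for 0.4165 to horizon, guard not reached → x = (-1.9661)

1 0.5496 0->2
final: 2 -1.9661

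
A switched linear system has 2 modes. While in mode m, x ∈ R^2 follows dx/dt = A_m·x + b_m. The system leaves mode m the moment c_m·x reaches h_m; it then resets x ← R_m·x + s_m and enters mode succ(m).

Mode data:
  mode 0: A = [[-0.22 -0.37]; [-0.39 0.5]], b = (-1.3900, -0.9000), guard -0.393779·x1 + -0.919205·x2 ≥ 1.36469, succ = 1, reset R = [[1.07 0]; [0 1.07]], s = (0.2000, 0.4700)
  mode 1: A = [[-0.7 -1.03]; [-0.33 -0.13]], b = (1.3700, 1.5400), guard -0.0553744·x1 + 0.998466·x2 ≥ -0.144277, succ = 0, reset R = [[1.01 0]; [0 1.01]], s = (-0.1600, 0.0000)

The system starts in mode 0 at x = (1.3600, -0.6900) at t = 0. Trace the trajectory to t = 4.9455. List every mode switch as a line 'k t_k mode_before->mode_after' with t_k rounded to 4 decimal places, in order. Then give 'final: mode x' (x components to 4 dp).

1 0.5744 0->1
2 1.9140 1->0
3 2.8723 0->1
4 4.1676 1->0
final: 0 0.7839 -1.3939

Mode 0: guard c·x = 1.3647 hit at Δt = 0.5744 (t = 0.5744), x⁻ = (0.6949, -1.7823) → reset → x⁺ = (0.9435, -1.4371), jump to mode 1
Mode 1: guard c·x = -0.1443 hit at Δt = 1.3396 (t = 1.9140), x⁻ = (2.0691, -0.0297) → reset → x⁺ = (1.9298, -0.0300), jump to mode 0
Mode 0: guard c·x = 1.3647 hit at Δt = 0.9583 (t = 2.8723), x⁻ = (0.6489, -1.7626) → reset → x⁺ = (0.8943, -1.4160), jump to mode 1
Mode 1: guard c·x = -0.1443 hit at Δt = 1.2952 (t = 4.1676), x⁻ = (2.0244, -0.0322) → reset → x⁺ = (1.8846, -0.0326), jump to mode 0
Mode 0: flow for 0.7779 to horizon, guard not reached → x = (0.7839, -1.3939)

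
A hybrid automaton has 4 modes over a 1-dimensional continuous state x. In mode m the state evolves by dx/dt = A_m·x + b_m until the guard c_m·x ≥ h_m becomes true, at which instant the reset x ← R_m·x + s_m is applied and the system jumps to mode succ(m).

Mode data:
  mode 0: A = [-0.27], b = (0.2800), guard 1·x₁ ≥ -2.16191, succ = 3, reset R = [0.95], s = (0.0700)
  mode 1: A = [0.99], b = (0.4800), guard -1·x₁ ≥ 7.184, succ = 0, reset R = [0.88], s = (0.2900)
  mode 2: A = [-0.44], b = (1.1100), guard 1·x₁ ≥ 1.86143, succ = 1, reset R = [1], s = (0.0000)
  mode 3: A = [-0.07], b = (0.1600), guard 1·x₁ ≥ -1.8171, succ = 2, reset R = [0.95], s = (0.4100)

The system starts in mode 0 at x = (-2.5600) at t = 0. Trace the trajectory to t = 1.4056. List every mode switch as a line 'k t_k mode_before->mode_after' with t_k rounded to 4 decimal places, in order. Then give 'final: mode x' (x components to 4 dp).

1 0.4344 0->3
2 1.0034 3->2
final: 2 -0.6936

Mode 0: guard c·x = -2.1619 hit at Δt = 0.4344 (t = 0.4344), x⁻ = (-2.1619) → reset → x⁺ = (-1.9838), jump to mode 3
Mode 3: guard c·x = -1.8171 hit at Δt = 0.5690 (t = 1.0034), x⁻ = (-1.8171) → reset → x⁺ = (-1.3162), jump to mode 2
Mode 2: flow for 0.4022 to horizon, guard not reached → x = (-0.6936)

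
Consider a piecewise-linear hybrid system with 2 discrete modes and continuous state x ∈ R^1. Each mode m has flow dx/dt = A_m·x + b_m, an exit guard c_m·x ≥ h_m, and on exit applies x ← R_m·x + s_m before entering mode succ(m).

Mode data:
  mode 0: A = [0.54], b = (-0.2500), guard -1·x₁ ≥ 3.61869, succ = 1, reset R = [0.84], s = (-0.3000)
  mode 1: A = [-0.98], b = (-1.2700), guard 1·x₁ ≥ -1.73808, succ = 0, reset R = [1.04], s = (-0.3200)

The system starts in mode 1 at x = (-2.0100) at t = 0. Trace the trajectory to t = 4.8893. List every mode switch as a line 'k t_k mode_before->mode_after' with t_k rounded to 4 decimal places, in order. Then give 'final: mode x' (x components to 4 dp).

1 0.4891 1->0
2 1.3310 0->1
3 2.8931 1->0
4 3.7350 0->1
final: 1 -1.9553

Mode 1: guard c·x = -1.7381 hit at Δt = 0.4891 (t = 0.4891), x⁻ = (-1.7381) → reset → x⁺ = (-2.1276), jump to mode 0
Mode 0: guard c·x = 3.6187 hit at Δt = 0.8419 (t = 1.3310), x⁻ = (-3.6187) → reset → x⁺ = (-3.3397), jump to mode 1
Mode 1: guard c·x = -1.7381 hit at Δt = 1.5621 (t = 2.8931), x⁻ = (-1.7381) → reset → x⁺ = (-2.1276), jump to mode 0
Mode 0: guard c·x = 3.6187 hit at Δt = 0.8419 (t = 3.7350), x⁻ = (-3.6187) → reset → x⁺ = (-3.3397), jump to mode 1
Mode 1: flow for 1.1543 to horizon, guard not reached → x = (-1.9553)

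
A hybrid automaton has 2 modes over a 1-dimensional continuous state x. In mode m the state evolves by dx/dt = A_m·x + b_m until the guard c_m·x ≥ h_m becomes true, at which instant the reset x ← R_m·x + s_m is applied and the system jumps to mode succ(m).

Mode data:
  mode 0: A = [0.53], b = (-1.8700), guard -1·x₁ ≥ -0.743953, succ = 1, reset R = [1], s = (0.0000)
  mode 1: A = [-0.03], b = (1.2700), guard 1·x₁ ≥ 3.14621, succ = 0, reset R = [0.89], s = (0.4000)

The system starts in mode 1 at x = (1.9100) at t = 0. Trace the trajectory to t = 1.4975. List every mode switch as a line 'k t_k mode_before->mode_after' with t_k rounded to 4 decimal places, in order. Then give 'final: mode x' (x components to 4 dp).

1 1.0353 1->0
final: 0 3.1090

Mode 1: guard c·x = 3.1462 hit at Δt = 1.0353 (t = 1.0353), x⁻ = (3.1462) → reset → x⁺ = (3.2001), jump to mode 0
Mode 0: flow for 0.4622 to horizon, guard not reached → x = (3.1090)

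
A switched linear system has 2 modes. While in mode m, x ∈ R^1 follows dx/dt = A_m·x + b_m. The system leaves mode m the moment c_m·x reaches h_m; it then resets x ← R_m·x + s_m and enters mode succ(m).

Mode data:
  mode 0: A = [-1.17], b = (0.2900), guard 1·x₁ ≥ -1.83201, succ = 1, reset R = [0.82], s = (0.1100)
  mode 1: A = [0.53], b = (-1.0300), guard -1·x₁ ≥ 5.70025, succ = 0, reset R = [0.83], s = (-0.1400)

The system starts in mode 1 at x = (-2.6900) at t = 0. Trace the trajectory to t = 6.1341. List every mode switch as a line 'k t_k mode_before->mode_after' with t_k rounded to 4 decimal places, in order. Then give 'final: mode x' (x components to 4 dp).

Mode 1: guard c·x = 5.7002 hit at Δt = 0.9445 (t = 0.9445), x⁻ = (-5.7002) → reset → x⁺ = (-4.8712), jump to mode 0
Mode 0: guard c·x = -1.8320 hit at Δt = 0.7698 (t = 1.7143), x⁻ = (-1.8320) → reset → x⁺ = (-1.3922), jump to mode 1
Mode 1: guard c·x = 5.7002 hit at Δt = 1.5645 (t = 3.2788), x⁻ = (-5.7002) → reset → x⁺ = (-4.8712), jump to mode 0
Mode 0: guard c·x = -1.8320 hit at Δt = 0.7698 (t = 4.0486), x⁻ = (-1.8320) → reset → x⁺ = (-1.3922), jump to mode 1
Mode 1: guard c·x = 5.7002 hit at Δt = 1.5645 (t = 5.6132), x⁻ = (-5.7002) → reset → x⁺ = (-4.8712), jump to mode 0
Mode 0: flow for 0.5209 to horizon, guard not reached → x = (-2.5351)

1 0.9445 1->0
2 1.7143 0->1
3 3.2788 1->0
4 4.0486 0->1
5 5.6132 1->0
final: 0 -2.5351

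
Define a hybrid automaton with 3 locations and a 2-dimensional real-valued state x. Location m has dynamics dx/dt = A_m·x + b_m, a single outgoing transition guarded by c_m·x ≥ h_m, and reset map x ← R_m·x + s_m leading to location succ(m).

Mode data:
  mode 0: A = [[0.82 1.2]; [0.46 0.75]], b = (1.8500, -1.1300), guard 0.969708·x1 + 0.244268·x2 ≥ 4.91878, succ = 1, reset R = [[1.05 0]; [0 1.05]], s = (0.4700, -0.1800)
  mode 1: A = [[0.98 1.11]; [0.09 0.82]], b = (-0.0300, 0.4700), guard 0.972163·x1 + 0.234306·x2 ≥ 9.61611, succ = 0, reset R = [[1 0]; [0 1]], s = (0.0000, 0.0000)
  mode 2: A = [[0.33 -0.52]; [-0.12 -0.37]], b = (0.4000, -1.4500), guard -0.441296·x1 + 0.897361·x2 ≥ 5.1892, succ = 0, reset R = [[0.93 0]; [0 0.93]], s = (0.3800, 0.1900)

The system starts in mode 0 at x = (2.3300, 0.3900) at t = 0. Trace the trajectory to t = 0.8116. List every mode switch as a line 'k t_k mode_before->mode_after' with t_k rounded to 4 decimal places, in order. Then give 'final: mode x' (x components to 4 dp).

Mode 0: guard c·x = 4.9188 hit at Δt = 0.4729 (t = 0.4729), x⁻ = (4.8687, 0.8087) → reset → x⁺ = (5.5822, 0.6691), jump to mode 1
Mode 1: flow for 0.3387 to horizon, guard not reached → x = (8.1900, 1.3034)

1 0.4729 0->1
final: 1 8.1900 1.3034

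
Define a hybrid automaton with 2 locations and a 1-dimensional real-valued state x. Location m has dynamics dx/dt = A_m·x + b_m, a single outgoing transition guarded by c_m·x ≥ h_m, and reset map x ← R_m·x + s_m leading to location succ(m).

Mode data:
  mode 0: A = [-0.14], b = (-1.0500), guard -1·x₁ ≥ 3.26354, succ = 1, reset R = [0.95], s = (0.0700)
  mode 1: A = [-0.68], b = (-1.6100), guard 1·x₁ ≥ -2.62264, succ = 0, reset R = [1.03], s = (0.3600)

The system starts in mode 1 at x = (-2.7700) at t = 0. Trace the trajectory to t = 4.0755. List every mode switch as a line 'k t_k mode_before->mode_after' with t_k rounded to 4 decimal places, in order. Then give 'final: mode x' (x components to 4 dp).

1 0.6707 1->0
2 2.0775 0->1
3 3.4821 1->0
final: 0 -2.7526

Mode 1: guard c·x = -2.6226 hit at Δt = 0.6707 (t = 0.6707), x⁻ = (-2.6226) → reset → x⁺ = (-2.3413), jump to mode 0
Mode 0: guard c·x = 3.2635 hit at Δt = 1.4068 (t = 2.0775), x⁻ = (-3.2635) → reset → x⁺ = (-3.0304), jump to mode 1
Mode 1: guard c·x = -2.6226 hit at Δt = 1.4046 (t = 3.4821), x⁻ = (-2.6226) → reset → x⁺ = (-2.3413), jump to mode 0
Mode 0: flow for 0.5934 to horizon, guard not reached → x = (-2.7526)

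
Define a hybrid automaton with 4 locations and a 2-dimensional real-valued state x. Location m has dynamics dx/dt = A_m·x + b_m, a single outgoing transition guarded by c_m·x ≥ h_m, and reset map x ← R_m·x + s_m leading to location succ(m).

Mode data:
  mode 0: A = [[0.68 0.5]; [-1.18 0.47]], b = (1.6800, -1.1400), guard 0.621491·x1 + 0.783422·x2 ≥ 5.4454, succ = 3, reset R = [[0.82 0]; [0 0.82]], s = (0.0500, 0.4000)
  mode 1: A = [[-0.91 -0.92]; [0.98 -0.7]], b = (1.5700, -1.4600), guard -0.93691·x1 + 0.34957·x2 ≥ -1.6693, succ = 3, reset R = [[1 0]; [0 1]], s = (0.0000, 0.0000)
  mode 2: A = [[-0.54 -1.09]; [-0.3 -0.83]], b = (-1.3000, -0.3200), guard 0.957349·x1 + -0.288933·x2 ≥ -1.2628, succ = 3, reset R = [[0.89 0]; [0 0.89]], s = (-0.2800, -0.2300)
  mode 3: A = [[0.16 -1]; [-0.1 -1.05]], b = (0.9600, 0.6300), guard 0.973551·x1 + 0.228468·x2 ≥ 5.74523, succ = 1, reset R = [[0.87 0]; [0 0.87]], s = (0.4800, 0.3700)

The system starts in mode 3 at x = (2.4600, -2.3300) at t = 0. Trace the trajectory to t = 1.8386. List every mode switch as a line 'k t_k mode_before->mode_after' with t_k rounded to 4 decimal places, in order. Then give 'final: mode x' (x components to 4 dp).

Mode 3: guard c·x = 5.7452 hit at Δt = 1.2477 (t = 1.2477), x⁻ = (6.0233, -0.5198) → reset → x⁺ = (5.7203, -0.0822), jump to mode 1
Mode 1: flow for 0.5909 to horizon, guard not reached → x = (3.6856, 1.4246)

1 1.2477 3->1
final: 1 3.6856 1.4246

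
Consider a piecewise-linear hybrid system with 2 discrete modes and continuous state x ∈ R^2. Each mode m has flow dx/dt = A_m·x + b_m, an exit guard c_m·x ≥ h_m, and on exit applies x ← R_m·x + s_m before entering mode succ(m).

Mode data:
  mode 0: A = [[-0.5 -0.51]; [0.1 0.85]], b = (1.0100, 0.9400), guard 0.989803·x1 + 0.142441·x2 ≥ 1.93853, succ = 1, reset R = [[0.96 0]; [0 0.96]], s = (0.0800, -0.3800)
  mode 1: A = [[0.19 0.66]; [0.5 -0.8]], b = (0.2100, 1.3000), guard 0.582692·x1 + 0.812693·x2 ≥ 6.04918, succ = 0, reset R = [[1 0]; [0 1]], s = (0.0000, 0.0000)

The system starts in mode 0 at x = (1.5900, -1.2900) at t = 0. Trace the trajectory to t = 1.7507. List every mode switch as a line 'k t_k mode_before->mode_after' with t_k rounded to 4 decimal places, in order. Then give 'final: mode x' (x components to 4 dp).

Mode 0: guard c·x = 1.9385 hit at Δt = 0.7624 (t = 0.7624), x⁻ = (2.1397, -1.2590) → reset → x⁺ = (2.1341, -1.5887), jump to mode 1
Mode 1: flow for 0.9883 to horizon, guard not reached → x = (2.6475, 0.9470)

1 0.7624 0->1
final: 1 2.6475 0.9470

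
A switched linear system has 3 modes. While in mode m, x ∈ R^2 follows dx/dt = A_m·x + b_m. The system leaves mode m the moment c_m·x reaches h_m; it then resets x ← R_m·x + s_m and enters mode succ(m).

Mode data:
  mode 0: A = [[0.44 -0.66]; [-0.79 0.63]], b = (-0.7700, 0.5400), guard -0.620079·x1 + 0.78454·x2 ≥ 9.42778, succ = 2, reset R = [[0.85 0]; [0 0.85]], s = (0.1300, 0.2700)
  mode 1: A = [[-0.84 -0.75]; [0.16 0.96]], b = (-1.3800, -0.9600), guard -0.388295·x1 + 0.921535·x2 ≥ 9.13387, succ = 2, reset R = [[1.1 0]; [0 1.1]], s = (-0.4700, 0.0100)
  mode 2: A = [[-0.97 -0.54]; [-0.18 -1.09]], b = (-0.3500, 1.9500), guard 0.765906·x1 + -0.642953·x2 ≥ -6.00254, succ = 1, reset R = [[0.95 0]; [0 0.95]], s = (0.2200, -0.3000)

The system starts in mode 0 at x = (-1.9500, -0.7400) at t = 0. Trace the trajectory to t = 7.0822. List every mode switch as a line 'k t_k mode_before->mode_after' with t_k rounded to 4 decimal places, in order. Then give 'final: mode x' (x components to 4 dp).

1 1.5006 0->2
2 2.2198 2->1
3 3.4808 1->2
4 4.7168 2->1
5 5.8962 1->2
final: 2 -4.4456 4.2149

Mode 0: guard c·x = 9.4278 hit at Δt = 1.5006 (t = 1.5006), x⁻ = (-7.3306, 6.2230) → reset → x⁺ = (-6.1010, 5.5596), jump to mode 2
Mode 2: guard c·x = -6.0025 hit at Δt = 0.7192 (t = 2.2198), x⁻ = (-4.5017, 3.9734) → reset → x⁺ = (-4.0566, 3.4747), jump to mode 1
Mode 1: guard c·x = 9.1339 hit at Δt = 1.2610 (t = 3.4808), x⁻ = (-5.6732, 7.5211) → reset → x⁺ = (-6.7105, 8.2832), jump to mode 2
Mode 2: guard c·x = -6.0025 hit at Δt = 1.2360 (t = 4.7168), x⁻ = (-4.3772, 4.1216) → reset → x⁺ = (-3.9384, 3.6155), jump to mode 1
Mode 1: guard c·x = 9.1339 hit at Δt = 1.1794 (t = 5.8962), x⁻ = (-5.6167, 7.5449) → reset → x⁺ = (-6.6484, 8.3094), jump to mode 2
Mode 2: flow for 1.1860 to horizon, guard not reached → x = (-4.4456, 4.2149)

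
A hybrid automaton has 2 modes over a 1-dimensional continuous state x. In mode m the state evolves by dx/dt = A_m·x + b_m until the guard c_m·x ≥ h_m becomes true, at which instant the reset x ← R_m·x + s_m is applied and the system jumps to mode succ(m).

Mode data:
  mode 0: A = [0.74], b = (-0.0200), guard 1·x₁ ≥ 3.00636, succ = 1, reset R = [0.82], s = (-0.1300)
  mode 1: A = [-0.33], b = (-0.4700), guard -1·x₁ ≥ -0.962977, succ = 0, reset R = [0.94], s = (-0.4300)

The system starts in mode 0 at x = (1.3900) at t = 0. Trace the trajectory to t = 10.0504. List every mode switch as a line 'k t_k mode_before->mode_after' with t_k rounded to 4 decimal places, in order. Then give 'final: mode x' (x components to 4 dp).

1 1.0568 0->1
2 2.4330 1->0
3 4.9928 0->1
4 6.3690 1->0
5 8.9289 0->1
final: 1 1.1723

Mode 0: guard c·x = 3.0064 hit at Δt = 1.0568 (t = 1.0568), x⁻ = (3.0064) → reset → x⁺ = (2.3352), jump to mode 1
Mode 1: guard c·x = -0.9630 hit at Δt = 1.3762 (t = 2.4330), x⁻ = (0.9630) → reset → x⁺ = (0.4752), jump to mode 0
Mode 0: guard c·x = 3.0064 hit at Δt = 2.5598 (t = 4.9928), x⁻ = (3.0064) → reset → x⁺ = (2.3352), jump to mode 1
Mode 1: guard c·x = -0.9630 hit at Δt = 1.3762 (t = 6.3690), x⁻ = (0.9630) → reset → x⁺ = (0.4752), jump to mode 0
Mode 0: guard c·x = 3.0064 hit at Δt = 2.5598 (t = 8.9289), x⁻ = (3.0064) → reset → x⁺ = (2.3352), jump to mode 1
Mode 1: flow for 1.1215 to horizon, guard not reached → x = (1.1723)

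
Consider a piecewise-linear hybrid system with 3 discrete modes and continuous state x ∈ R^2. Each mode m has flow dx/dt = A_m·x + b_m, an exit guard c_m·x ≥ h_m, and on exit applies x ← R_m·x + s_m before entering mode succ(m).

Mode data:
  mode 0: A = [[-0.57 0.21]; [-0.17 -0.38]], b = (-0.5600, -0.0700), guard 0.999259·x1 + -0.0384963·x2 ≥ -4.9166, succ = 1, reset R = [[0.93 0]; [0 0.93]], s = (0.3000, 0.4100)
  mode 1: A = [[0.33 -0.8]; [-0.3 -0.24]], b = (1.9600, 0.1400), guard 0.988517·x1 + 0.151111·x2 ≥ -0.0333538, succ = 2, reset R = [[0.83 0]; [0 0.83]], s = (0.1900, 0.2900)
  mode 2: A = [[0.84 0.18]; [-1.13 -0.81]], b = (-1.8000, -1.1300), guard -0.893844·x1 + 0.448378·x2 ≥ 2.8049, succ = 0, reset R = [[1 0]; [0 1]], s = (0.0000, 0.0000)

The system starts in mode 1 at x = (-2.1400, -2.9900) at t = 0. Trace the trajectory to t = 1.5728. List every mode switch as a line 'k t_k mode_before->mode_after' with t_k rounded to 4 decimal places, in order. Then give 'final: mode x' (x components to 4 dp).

Mode 1: guard c·x = -0.0334 hit at Δt = 0.6586 (t = 0.6586), x⁻ = (0.3185, -2.3044) → reset → x⁺ = (0.4544, -1.6226), jump to mode 2
Mode 2: flow for 0.9142 to horizon, guard not reached → x = (-1.8682, -0.9852)

1 0.6586 1->2
final: 2 -1.8682 -0.9852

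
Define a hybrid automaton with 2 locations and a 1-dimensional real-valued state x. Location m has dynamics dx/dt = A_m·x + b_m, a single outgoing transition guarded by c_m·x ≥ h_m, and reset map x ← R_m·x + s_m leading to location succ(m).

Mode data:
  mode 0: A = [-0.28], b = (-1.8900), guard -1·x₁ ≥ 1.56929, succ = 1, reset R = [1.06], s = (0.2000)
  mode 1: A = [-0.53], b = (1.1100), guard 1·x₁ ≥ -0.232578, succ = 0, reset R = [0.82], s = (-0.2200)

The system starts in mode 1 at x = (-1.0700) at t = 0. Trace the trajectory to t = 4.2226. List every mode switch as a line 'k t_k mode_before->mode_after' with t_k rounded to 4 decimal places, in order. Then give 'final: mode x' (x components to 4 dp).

Mode 1: guard c·x = -0.2326 hit at Δt = 0.5800 (t = 0.5800), x⁻ = (-0.2326) → reset → x⁺ = (-0.4107), jump to mode 0
Mode 0: guard c·x = 1.5693 hit at Δt = 0.7208 (t = 1.3008), x⁻ = (-1.5693) → reset → x⁺ = (-1.4634), jump to mode 1
Mode 1: guard c·x = -0.2326 hit at Δt = 0.8011 (t = 2.1019), x⁻ = (-0.2326) → reset → x⁺ = (-0.4107), jump to mode 0
Mode 0: guard c·x = 1.5693 hit at Δt = 0.7208 (t = 2.8227), x⁻ = (-1.5693) → reset → x⁺ = (-1.4634), jump to mode 1
Mode 1: guard c·x = -0.2326 hit at Δt = 0.8011 (t = 3.6238), x⁻ = (-0.2326) → reset → x⁺ = (-0.4107), jump to mode 0
Mode 0: flow for 0.5988 to horizon, guard not reached → x = (-1.3892)

1 0.5800 1->0
2 1.3008 0->1
3 2.1019 1->0
4 2.8227 0->1
5 3.6238 1->0
final: 0 -1.3892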